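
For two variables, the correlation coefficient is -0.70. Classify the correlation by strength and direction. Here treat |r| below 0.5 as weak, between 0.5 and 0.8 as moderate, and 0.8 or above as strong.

moderate negative

r = -0.70 < 0 so the relationship is negative.
|r| = 0.70, which falls in the moderate range.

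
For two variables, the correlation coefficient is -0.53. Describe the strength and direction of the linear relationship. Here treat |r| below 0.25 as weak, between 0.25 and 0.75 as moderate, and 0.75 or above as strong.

r = -0.53 < 0 so the relationship is negative.
|r| = 0.53, which falls in the moderate range.

moderate negative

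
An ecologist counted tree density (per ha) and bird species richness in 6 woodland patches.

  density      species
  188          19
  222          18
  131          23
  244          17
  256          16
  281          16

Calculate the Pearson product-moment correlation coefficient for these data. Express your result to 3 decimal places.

-0.977

n = 6, Σx = 1322, Σy = 109, Σx² = 305822, Σy² = 2015, Σxy = 23321
nΣxy − ΣxΣy = 139926 − 144098 = -4172
nΣx² − (Σx)² = 1834932 − 1747684 = 87248; nΣy² − (Σy)² = 12090 − 11881 = 209
r = -4172 / √(87248 × 209) = -4172 / 4270.2262 ≈ -0.977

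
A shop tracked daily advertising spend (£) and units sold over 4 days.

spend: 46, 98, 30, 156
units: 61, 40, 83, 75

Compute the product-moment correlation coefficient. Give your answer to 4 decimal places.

-0.1403

n = 4, Σx = 330, Σy = 259, Σx² = 36956, Σy² = 17835, Σxy = 20916
nΣxy − ΣxΣy = 83664 − 85470 = -1806
nΣx² − (Σx)² = 147824 − 108900 = 38924; nΣy² − (Σy)² = 71340 − 67081 = 4259
r = -1806 / √(38924 × 4259) = -1806 / 12875.4540 ≈ -0.1403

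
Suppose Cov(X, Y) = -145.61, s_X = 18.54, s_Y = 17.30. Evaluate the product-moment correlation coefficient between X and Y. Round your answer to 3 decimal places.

r = Cov(X,Y) / (s_X · s_Y) = -145.61 / (18.54 × 17.30)
  = -145.61 / 320.7420 ≈ -0.454

-0.454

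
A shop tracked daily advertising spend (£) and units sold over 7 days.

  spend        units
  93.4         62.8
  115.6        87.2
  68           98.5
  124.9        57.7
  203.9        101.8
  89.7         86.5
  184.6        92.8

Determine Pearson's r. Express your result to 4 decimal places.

n = 7, Σx = 880.1, Σy = 587.3, Σx² = 126009.39, Σy² = 51036.55, Σxy = 75497.52
nΣxy − ΣxΣy = 528482.64 − 516882.73 = 11599.91
nΣx² − (Σx)² = 882065.73 − 774576.01 = 107489.72; nΣy² − (Σy)² = 357255.85 − 344921.29 = 12334.56
r = 11599.91 / √(107489.72 × 12334.56) = 11599.91 / 36412.0639 ≈ 0.3186

0.3186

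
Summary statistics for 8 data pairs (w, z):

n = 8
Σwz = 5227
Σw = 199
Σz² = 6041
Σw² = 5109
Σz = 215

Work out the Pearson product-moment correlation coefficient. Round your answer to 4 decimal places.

r = (nΣwz − ΣwΣz) / √[(nΣw² − (Σw)²)(nΣz² − (Σz)²)]
Numerator: 8×5227 − 199×215 = -969
Denominator: √[(40872 − 39601)(48328 − 46225)] = √[1271 × 2103] = 1634.9046
r = -969 / 1634.9046 ≈ -0.5927

-0.5927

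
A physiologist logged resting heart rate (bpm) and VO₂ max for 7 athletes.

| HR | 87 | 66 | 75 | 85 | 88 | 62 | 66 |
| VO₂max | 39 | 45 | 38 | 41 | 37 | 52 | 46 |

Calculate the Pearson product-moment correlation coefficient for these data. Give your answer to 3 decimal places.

-0.853

n = 7, Σx = 529, Σy = 298, Σx² = 40719, Σy² = 12860, Σxy = 22214
nΣxy − ΣxΣy = 155498 − 157642 = -2144
nΣx² − (Σx)² = 285033 − 279841 = 5192; nΣy² − (Σy)² = 90020 − 88804 = 1216
r = -2144 / √(5192 × 1216) = -2144 / 2512.6623 ≈ -0.853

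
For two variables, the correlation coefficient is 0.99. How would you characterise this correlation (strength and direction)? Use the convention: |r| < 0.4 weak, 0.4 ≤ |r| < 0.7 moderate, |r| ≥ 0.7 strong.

r = 0.99 > 0 so the relationship is positive.
|r| = 0.99, which falls in the strong range.

strong positive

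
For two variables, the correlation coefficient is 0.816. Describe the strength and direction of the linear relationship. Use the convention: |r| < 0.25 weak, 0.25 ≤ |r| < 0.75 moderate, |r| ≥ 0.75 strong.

strong positive

r = 0.816 > 0 so the relationship is positive.
|r| = 0.816, which falls in the strong range.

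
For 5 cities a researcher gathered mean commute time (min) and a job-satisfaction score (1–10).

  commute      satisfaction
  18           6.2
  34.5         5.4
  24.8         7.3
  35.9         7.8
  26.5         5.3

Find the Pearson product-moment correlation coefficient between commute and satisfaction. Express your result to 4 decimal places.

0.1614

n = 5, Σx = 139.7, Σy = 32, Σx² = 4120.35, Σy² = 209.82, Σxy = 899.41
nΣxy − ΣxΣy = 4497.05 − 4470.4 = 26.65
nΣx² − (Σx)² = 20601.75 − 19516.09 = 1085.66; nΣy² − (Σy)² = 1049.1 − 1024 = 25.1
r = 26.65 / √(1085.66 × 25.1) = 26.65 / 165.0759 ≈ 0.1614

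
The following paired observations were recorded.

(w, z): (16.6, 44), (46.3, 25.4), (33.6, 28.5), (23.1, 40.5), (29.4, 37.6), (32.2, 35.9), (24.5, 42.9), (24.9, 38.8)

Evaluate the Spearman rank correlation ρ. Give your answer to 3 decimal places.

-0.976

Rank w: 1, 8, 7, 2, 5, 6, 3, 4
Rank z: 8, 1, 2, 6, 4, 3, 7, 5
d = rank(w) − rank(z): -7, 7, 5, -4, 1, 3, -4, -1; Σd² = 166
ρ = 1 − 6Σd² / [n(n²−1)] = 1 − 6×166 / (8×63) = 1 − 996/504 ≈ -0.976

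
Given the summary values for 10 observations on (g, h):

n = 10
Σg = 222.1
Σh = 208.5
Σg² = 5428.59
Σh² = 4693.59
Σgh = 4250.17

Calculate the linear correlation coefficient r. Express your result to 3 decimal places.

-0.919

r = (nΣgh − ΣgΣh) / √[(nΣg² − (Σg)²)(nΣh² − (Σh)²)]
Numerator: 10×4250.17 − 222.1×208.5 = -3806.15
Denominator: √[(54285.9 − 49328.41)(46935.9 − 43472.25)] = √[4957.49 × 3463.65] = 4143.7918
r = -3806.15 / 4143.7918 ≈ -0.919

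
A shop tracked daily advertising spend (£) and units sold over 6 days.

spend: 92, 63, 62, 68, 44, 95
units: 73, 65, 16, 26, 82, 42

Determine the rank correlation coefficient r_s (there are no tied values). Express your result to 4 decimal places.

Rank spend: 5, 3, 2, 4, 1, 6
Rank units: 5, 4, 1, 2, 6, 3
d = rank(spend) − rank(units): 0, -1, 1, 2, -5, 3; Σd² = 40
ρ = 1 − 6Σd² / [n(n²−1)] = 1 − 6×40 / (6×35) = 1 − 240/210 ≈ -0.1429

-0.1429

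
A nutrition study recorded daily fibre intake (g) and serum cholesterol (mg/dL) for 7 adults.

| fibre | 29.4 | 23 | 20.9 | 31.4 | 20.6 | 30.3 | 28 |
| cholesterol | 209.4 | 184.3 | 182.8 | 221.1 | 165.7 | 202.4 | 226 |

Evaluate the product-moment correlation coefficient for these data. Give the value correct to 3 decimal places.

0.870

n = 7, Σx = 183.6, Σy = 1391.7, Σx² = 4942.58, Σy² = 279614.15, Σxy = 37032.46
nΣxy − ΣxΣy = 259227.22 − 255516.12 = 3711.1
nΣx² − (Σx)² = 34598.06 − 33708.96 = 889.1; nΣy² − (Σy)² = 1957299.05 − 1936828.89 = 20470.16
r = 3711.1 / √(889.1 × 20470.16) = 3711.1 / 4266.1481 ≈ 0.870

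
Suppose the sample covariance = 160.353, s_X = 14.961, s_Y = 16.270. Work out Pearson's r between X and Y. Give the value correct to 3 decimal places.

r = Cov(X,Y) / (s_X · s_Y) = 160.353 / (14.961 × 16.270)
  = 160.353 / 243.4155 ≈ 0.659

0.659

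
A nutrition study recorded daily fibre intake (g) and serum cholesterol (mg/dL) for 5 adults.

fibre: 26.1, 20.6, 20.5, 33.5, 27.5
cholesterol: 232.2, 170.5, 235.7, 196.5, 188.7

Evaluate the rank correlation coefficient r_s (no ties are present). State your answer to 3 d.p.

-0.300

Rank fibre: 3, 2, 1, 5, 4
Rank cholesterol: 4, 1, 5, 3, 2
d = rank(fibre) − rank(cholesterol): -1, 1, -4, 2, 2; Σd² = 26
ρ = 1 − 6Σd² / [n(n²−1)] = 1 − 6×26 / (5×24) = 1 − 156/120 ≈ -0.300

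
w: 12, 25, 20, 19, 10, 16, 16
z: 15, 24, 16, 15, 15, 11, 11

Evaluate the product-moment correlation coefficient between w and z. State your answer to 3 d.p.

n = 7, Σw = 118, Σz = 107, Σw² = 2142, Σz² = 1749, Σwz = 1887
nΣwz − ΣwΣz = 13209 − 12626 = 583
nΣw² − (Σw)² = 14994 − 13924 = 1070; nΣz² − (Σz)² = 12243 − 11449 = 794
r = 583 / √(1070 × 794) = 583 / 921.7266 ≈ 0.633

0.633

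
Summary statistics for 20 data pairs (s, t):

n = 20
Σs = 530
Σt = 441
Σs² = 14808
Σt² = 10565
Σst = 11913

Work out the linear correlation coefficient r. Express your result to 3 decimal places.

r = (nΣst − ΣsΣt) / √[(nΣs² − (Σs)²)(nΣt² − (Σt)²)]
Numerator: 20×11913 − 530×441 = 4530
Denominator: √[(296160 − 280900)(211300 − 194481)] = √[15260 × 16819] = 16020.5474
r = 4530 / 16020.5474 ≈ 0.283

0.283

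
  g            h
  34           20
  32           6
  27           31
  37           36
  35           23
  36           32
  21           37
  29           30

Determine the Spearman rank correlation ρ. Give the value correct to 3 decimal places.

-0.048

Rank g: 5, 4, 2, 8, 6, 7, 1, 3
Rank h: 2, 1, 5, 7, 3, 6, 8, 4
d = rank(g) − rank(h): 3, 3, -3, 1, 3, 1, -7, -1; Σd² = 88
ρ = 1 − 6Σd² / [n(n²−1)] = 1 − 6×88 / (8×63) = 1 − 528/504 ≈ -0.048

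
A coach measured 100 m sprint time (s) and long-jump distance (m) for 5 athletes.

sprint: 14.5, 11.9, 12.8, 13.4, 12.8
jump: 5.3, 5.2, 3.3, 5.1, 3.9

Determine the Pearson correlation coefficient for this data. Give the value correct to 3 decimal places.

n = 5, Σx = 65.4, Σy = 22.8, Σx² = 859.1, Σy² = 107.24, Σxy = 299.23
nΣxy − ΣxΣy = 1496.15 − 1491.12 = 5.03
nΣx² − (Σx)² = 4295.5 − 4277.16 = 18.34; nΣy² − (Σy)² = 536.2 − 519.84 = 16.36
r = 5.03 / √(18.34 × 16.36) = 5.03 / 17.3217 ≈ 0.290

0.290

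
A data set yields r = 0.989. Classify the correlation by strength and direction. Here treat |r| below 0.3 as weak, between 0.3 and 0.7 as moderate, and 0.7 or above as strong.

strong positive

r = 0.989 > 0 so the relationship is positive.
|r| = 0.989, which falls in the strong range.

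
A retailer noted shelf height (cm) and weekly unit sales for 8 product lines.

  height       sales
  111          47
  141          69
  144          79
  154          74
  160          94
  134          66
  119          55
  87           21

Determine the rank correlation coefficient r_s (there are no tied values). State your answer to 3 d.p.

Rank height: 2, 5, 6, 7, 8, 4, 3, 1
Rank sales: 2, 5, 7, 6, 8, 4, 3, 1
d = rank(height) − rank(sales): 0, 0, -1, 1, 0, 0, 0, 0; Σd² = 2
ρ = 1 − 6Σd² / [n(n²−1)] = 1 − 6×2 / (8×63) = 1 − 12/504 ≈ 0.976

0.976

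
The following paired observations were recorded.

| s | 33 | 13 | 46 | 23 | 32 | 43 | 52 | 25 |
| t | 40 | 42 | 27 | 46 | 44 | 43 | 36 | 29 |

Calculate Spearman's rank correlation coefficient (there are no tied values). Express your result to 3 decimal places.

-0.476

Rank s: 5, 1, 7, 2, 4, 6, 8, 3
Rank t: 4, 5, 1, 8, 7, 6, 3, 2
d = rank(s) − rank(t): 1, -4, 6, -6, -3, 0, 5, 1; Σd² = 124
ρ = 1 − 6Σd² / [n(n²−1)] = 1 − 6×124 / (8×63) = 1 − 744/504 ≈ -0.476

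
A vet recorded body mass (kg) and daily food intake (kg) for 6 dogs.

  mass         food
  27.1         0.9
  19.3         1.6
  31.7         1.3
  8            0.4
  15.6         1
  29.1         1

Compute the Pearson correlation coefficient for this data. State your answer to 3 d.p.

n = 6, Σx = 130.8, Σy = 6.2, Σx² = 3265.96, Σy² = 7.22, Σxy = 144.38
nΣxy − ΣxΣy = 866.28 − 810.96 = 55.32
nΣx² − (Σx)² = 19595.76 − 17108.64 = 2487.12; nΣy² − (Σy)² = 43.32 − 38.44 = 4.88
r = 55.32 / √(2487.12 × 4.88) = 55.32 / 110.1687 ≈ 0.502

0.502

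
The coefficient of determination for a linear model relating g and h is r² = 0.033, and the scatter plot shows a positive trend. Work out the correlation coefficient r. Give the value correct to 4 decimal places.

|r| = √0.033 = 0.1817
The association is positive, so r = 0.1817.

0.1817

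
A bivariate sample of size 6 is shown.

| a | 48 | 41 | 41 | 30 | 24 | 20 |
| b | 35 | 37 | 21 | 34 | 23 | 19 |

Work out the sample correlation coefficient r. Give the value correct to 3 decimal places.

n = 6, Σa = 204, Σb = 169, Σa² = 7542, Σb² = 5081, Σab = 6010
nΣab − ΣaΣb = 36060 − 34476 = 1584
nΣa² − (Σa)² = 45252 − 41616 = 3636; nΣb² − (Σb)² = 30486 − 28561 = 1925
r = 1584 / √(3636 × 1925) = 1584 / 2645.6190 ≈ 0.599

0.599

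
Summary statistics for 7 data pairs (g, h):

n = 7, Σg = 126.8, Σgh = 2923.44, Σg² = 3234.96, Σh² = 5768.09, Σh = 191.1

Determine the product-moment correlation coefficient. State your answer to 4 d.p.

-0.7486

r = (nΣgh − ΣgΣh) / √[(nΣg² − (Σg)²)(nΣh² − (Σh)²)]
Numerator: 7×2923.44 − 126.8×191.1 = -3767.4
Denominator: √[(22644.72 − 16078.24)(40376.63 − 36519.21)] = √[6566.48 × 3857.42] = 5032.8592
r = -3767.4 / 5032.8592 ≈ -0.7486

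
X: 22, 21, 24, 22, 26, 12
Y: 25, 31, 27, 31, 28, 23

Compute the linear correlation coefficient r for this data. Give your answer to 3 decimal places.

0.548

n = 6, ΣX = 127, ΣY = 165, ΣX² = 2805, ΣY² = 4589, ΣXY = 3535
nΣXY − ΣXΣY = 21210 − 20955 = 255
nΣX² − (ΣX)² = 16830 − 16129 = 701; nΣY² − (ΣY)² = 27534 − 27225 = 309
r = 255 / √(701 × 309) = 255 / 465.4127 ≈ 0.548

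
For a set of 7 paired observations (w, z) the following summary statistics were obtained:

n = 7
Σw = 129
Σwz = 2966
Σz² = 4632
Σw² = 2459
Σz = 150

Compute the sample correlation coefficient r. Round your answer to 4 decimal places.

r = (nΣwz − ΣwΣz) / √[(nΣw² − (Σw)²)(nΣz² − (Σz)²)]
Numerator: 7×2966 − 129×150 = 1412
Denominator: √[(17213 − 16641)(32424 − 22500)] = √[572 × 9924] = 2382.5465
r = 1412 / 2382.5465 ≈ 0.5926

0.5926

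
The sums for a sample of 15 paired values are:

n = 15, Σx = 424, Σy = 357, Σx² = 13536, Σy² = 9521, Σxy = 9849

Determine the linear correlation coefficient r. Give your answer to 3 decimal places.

-0.192

r = (nΣxy − ΣxΣy) / √[(nΣx² − (Σx)²)(nΣy² − (Σy)²)]
Numerator: 15×9849 − 424×357 = -3633
Denominator: √[(203040 − 179776)(142815 − 127449)] = √[23264 × 15366] = 18906.9993
r = -3633 / 18906.9993 ≈ -0.192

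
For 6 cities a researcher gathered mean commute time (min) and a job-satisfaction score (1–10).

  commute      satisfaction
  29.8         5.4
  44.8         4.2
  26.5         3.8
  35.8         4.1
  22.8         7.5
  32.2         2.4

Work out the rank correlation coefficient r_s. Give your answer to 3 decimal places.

-0.314

Rank commute: 3, 6, 2, 5, 1, 4
Rank satisfaction: 5, 4, 2, 3, 6, 1
d = rank(commute) − rank(satisfaction): -2, 2, 0, 2, -5, 3; Σd² = 46
ρ = 1 − 6Σd² / [n(n²−1)] = 1 − 6×46 / (6×35) = 1 − 276/210 ≈ -0.314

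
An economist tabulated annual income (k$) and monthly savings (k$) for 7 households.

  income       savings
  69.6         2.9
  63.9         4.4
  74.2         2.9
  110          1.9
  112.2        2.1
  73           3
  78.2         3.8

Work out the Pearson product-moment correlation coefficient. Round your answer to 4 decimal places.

-0.8118

n = 7, Σx = 581.1, Σy = 21, Σx² = 50566.09, Σy² = 67.64, Σxy = 1658.96
nΣxy − ΣxΣy = 11612.72 − 12203.1 = -590.38
nΣx² − (Σx)² = 353962.63 − 337677.21 = 16285.42; nΣy² − (Σy)² = 473.48 − 441 = 32.48
r = -590.38 / √(16285.42 × 32.48) = -590.38 / 727.2898 ≈ -0.8118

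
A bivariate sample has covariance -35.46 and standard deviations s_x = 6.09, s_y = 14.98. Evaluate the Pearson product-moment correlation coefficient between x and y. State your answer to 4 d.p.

r = Cov(x,y) / (s_x · s_y) = -35.46 / (6.09 × 14.98)
  = -35.46 / 91.2282 ≈ -0.3887

-0.3887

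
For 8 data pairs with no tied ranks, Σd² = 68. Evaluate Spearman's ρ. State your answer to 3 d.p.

0.190

ρ = 1 − 6Σd² / [n(n²−1)] = 1 − 6×68 / (8×63)
  = 1 − 408/504 = 1 − 0.8095 ≈ 0.190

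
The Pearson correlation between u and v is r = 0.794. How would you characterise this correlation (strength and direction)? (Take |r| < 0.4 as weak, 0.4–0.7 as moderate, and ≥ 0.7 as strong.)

r = 0.794 > 0 so the relationship is positive.
|r| = 0.794, which falls in the strong range.

strong positive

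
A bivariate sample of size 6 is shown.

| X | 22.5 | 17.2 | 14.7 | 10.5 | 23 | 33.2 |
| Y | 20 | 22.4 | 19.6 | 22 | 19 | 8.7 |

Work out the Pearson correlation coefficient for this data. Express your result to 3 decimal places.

-0.870

n = 6, ΣX = 121.1, ΣY = 111.7, ΣX² = 2759.67, ΣY² = 2206.61, ΣXY = 2080.24
nΣXY − ΣXΣY = 12481.44 − 13526.87 = -1045.43
nΣX² − (ΣX)² = 16558.02 − 14665.21 = 1892.81; nΣY² − (ΣY)² = 13239.66 − 12476.89 = 762.77
r = -1045.43 / √(1892.81 × 762.77) = -1045.43 / 1201.5734 ≈ -0.870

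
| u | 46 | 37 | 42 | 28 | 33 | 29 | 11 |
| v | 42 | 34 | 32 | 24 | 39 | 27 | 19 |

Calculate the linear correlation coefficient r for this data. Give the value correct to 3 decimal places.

n = 7, Σu = 226, Σv = 217, Σu² = 8084, Σv² = 7131, Σuv = 7485
nΣuv − ΣuΣv = 52395 − 49042 = 3353
nΣu² − (Σu)² = 56588 − 51076 = 5512; nΣv² − (Σv)² = 49917 − 47089 = 2828
r = 3353 / √(5512 × 2828) = 3353 / 3948.1560 ≈ 0.849

0.849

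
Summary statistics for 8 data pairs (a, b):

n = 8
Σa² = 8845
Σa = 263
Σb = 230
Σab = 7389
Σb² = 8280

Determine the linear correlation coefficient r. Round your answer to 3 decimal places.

r = (nΣab − ΣaΣb) / √[(nΣa² − (Σa)²)(nΣb² − (Σb)²)]
Numerator: 8×7389 − 263×230 = -1378
Denominator: √[(70760 − 69169)(66240 − 52900)] = √[1591 × 13340] = 4606.9448
r = -1378 / 4606.9448 ≈ -0.299

-0.299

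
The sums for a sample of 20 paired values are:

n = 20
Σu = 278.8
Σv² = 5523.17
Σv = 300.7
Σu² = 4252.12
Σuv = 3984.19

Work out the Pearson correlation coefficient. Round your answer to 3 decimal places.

r = (nΣuv − ΣuΣv) / √[(nΣu² − (Σu)²)(nΣv² − (Σv)²)]
Numerator: 20×3984.19 − 278.8×300.7 = -4151.36
Denominator: √[(85042.4 − 77729.44)(110463.4 − 90420.49)] = √[7312.96 × 20042.91] = 12106.7336
r = -4151.36 / 12106.7336 ≈ -0.343

-0.343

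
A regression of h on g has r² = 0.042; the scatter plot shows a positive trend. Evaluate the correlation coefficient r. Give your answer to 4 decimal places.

|r| = √0.042 = 0.2049
The association is positive, so r = 0.2049.

0.2049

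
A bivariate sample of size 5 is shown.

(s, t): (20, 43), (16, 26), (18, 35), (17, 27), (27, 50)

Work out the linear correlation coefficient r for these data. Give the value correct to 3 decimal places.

0.922

n = 5, Σs = 98, Σt = 181, Σs² = 1998, Σt² = 6979, Σst = 3715
nΣst − ΣsΣt = 18575 − 17738 = 837
nΣs² − (Σs)² = 9990 − 9604 = 386; nΣt² − (Σt)² = 34895 − 32761 = 2134
r = 837 / √(386 × 2134) = 837 / 907.5924 ≈ 0.922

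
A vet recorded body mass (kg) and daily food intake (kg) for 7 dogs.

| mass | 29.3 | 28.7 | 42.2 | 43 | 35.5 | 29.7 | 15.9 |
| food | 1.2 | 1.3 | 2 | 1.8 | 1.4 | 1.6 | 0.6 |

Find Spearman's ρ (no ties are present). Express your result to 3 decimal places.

0.893

Rank mass: 3, 2, 6, 7, 5, 4, 1
Rank food: 2, 3, 7, 6, 4, 5, 1
d = rank(mass) − rank(food): 1, -1, -1, 1, 1, -1, 0; Σd² = 6
ρ = 1 − 6Σd² / [n(n²−1)] = 1 − 6×6 / (7×48) = 1 − 36/336 ≈ 0.893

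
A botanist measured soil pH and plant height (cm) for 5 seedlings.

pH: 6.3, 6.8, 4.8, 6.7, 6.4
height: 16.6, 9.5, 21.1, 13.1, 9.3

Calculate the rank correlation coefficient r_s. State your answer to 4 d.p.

-0.7000

Rank pH: 2, 5, 1, 4, 3
Rank height: 4, 2, 5, 3, 1
d = rank(pH) − rank(height): -2, 3, -4, 1, 2; Σd² = 34
ρ = 1 − 6Σd² / [n(n²−1)] = 1 − 6×34 / (5×24) = 1 − 204/120 ≈ -0.7000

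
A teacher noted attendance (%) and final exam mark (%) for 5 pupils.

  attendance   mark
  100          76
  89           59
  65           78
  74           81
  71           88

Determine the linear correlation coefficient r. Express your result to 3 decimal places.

-0.520

n = 5, Σx = 399, Σy = 382, Σx² = 32663, Σy² = 29646, Σxy = 30163
nΣxy − ΣxΣy = 150815 − 152418 = -1603
nΣx² − (Σx)² = 163315 − 159201 = 4114; nΣy² − (Σy)² = 148230 − 145924 = 2306
r = -1603 / √(4114 × 2306) = -1603 / 3080.0786 ≈ -0.520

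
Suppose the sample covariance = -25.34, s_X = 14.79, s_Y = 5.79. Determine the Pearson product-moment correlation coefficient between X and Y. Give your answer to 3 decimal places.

-0.296

r = Cov(X,Y) / (s_X · s_Y) = -25.34 / (14.79 × 5.79)
  = -25.34 / 85.6341 ≈ -0.296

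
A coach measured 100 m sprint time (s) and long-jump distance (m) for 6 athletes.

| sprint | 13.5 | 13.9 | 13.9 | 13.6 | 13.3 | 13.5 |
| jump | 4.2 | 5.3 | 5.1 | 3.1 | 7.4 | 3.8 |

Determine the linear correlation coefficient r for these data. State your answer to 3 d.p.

-0.211

n = 6, Σx = 81.7, Σy = 28.9, Σx² = 1112.77, Σy² = 150.55, Σxy = 393.14
nΣxy − ΣxΣy = 2358.84 − 2361.13 = -2.29
nΣx² − (Σx)² = 6676.62 − 6674.89 = 1.73; nΣy² − (Σy)² = 903.3 − 835.21 = 68.09
r = -2.29 / √(1.73 × 68.09) = -2.29 / 10.8534 ≈ -0.211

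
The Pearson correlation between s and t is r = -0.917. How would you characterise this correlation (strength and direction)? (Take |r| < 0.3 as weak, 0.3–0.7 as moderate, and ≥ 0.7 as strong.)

r = -0.917 < 0 so the relationship is negative.
|r| = 0.917, which falls in the strong range.

strong negative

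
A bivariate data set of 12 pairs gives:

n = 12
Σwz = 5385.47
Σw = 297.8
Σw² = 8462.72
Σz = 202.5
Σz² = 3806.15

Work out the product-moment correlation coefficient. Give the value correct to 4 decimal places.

r = (nΣwz − ΣwΣz) / √[(nΣw² − (Σw)²)(nΣz² − (Σz)²)]
Numerator: 12×5385.47 − 297.8×202.5 = 4321.14
Denominator: √[(101552.64 − 88684.84)(45673.8 − 41006.25)] = √[12867.8 × 4667.55] = 7749.9097
r = 4321.14 / 7749.9097 ≈ 0.5576

0.5576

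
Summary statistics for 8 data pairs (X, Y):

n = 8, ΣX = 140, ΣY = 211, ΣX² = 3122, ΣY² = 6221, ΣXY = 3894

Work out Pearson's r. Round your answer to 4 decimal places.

r = (nΣXY − ΣXΣY) / √[(nΣX² − (ΣX)²)(nΣY² − (ΣY)²)]
Numerator: 8×3894 − 140×211 = 1612
Denominator: √[(24976 − 19600)(49768 − 44521)] = √[5376 × 5247] = 5311.1084
r = 1612 / 5311.1084 ≈ 0.3035

0.3035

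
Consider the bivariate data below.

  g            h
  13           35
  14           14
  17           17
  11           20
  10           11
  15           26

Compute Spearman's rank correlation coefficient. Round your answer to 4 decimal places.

Rank g: 3, 4, 6, 2, 1, 5
Rank h: 6, 2, 3, 4, 1, 5
d = rank(g) − rank(h): -3, 2, 3, -2, 0, 0; Σd² = 26
ρ = 1 − 6Σd² / [n(n²−1)] = 1 − 6×26 / (6×35) = 1 − 156/210 ≈ 0.2571

0.2571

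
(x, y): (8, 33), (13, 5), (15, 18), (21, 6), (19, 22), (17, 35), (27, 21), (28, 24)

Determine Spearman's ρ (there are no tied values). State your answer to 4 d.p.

0.0238

Rank x: 1, 2, 3, 6, 5, 4, 7, 8
Rank y: 7, 1, 3, 2, 5, 8, 4, 6
d = rank(x) − rank(y): -6, 1, 0, 4, 0, -4, 3, 2; Σd² = 82
ρ = 1 − 6Σd² / [n(n²−1)] = 1 − 6×82 / (8×63) = 1 − 492/504 ≈ 0.0238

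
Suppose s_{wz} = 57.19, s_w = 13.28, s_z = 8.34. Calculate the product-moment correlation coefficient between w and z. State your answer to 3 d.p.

0.516

r = Cov(w,z) / (s_w · s_z) = 57.19 / (13.28 × 8.34)
  = 57.19 / 110.7552 ≈ 0.516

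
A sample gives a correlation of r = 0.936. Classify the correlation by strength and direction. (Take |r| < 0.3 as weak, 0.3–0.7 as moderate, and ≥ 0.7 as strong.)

strong positive

r = 0.936 > 0 so the relationship is positive.
|r| = 0.936, which falls in the strong range.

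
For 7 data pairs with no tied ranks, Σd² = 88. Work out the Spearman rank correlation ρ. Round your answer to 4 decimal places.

ρ = 1 − 6Σd² / [n(n²−1)] = 1 − 6×88 / (7×48)
  = 1 − 528/336 = 1 − 1.57143 ≈ -0.5714

-0.5714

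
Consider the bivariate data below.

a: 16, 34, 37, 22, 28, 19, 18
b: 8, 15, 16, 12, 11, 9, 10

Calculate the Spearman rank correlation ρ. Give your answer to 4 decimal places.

0.9286

Rank a: 1, 6, 7, 4, 5, 3, 2
Rank b: 1, 6, 7, 5, 4, 2, 3
d = rank(a) − rank(b): 0, 0, 0, -1, 1, 1, -1; Σd² = 4
ρ = 1 − 6Σd² / [n(n²−1)] = 1 − 6×4 / (7×48) = 1 − 24/336 ≈ 0.9286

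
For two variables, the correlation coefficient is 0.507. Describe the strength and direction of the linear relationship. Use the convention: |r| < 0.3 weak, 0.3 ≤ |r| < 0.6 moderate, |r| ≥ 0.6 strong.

r = 0.507 > 0 so the relationship is positive.
|r| = 0.507, which falls in the moderate range.

moderate positive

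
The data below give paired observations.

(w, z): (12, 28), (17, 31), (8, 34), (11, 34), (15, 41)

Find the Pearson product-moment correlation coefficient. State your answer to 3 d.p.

n = 5, Σw = 63, Σz = 168, Σw² = 843, Σz² = 5738, Σwz = 2124
nΣwz − ΣwΣz = 10620 − 10584 = 36
nΣw² − (Σw)² = 4215 − 3969 = 246; nΣz² − (Σz)² = 28690 − 28224 = 466
r = 36 / √(246 × 466) = 36 / 338.5794 ≈ 0.106

0.106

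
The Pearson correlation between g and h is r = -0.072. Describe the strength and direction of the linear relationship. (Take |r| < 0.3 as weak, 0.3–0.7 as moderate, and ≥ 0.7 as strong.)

r = -0.072 < 0 so the relationship is negative.
|r| = 0.072, which falls in the weak range.

weak negative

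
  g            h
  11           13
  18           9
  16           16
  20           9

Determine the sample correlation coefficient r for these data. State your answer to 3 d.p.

n = 4, Σg = 65, Σh = 47, Σg² = 1101, Σh² = 587, Σgh = 741
nΣgh − ΣgΣh = 2964 − 3055 = -91
nΣg² − (Σg)² = 4404 − 4225 = 179; nΣh² − (Σh)² = 2348 − 2209 = 139
r = -91 / √(179 × 139) = -91 / 157.7371 ≈ -0.577

-0.577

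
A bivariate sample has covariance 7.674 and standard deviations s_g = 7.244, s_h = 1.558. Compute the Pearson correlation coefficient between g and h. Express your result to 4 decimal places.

r = Cov(g,h) / (s_g · s_h) = 7.674 / (7.244 × 1.558)
  = 7.674 / 11.2862 ≈ 0.6799

0.6799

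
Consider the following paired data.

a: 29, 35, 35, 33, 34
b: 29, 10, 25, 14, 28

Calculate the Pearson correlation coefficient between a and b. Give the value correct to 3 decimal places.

n = 5, Σa = 166, Σb = 106, Σa² = 5536, Σb² = 2546, Σab = 3480
nΣab − ΣaΣb = 17400 − 17596 = -196
nΣa² − (Σa)² = 27680 − 27556 = 124; nΣb² − (Σb)² = 12730 − 11236 = 1494
r = -196 / √(124 × 1494) = -196 / 430.4138 ≈ -0.455

-0.455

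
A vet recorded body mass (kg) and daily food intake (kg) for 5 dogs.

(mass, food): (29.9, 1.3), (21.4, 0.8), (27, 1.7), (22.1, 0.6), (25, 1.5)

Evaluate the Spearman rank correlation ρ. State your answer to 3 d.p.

Rank mass: 5, 1, 4, 2, 3
Rank food: 3, 2, 5, 1, 4
d = rank(mass) − rank(food): 2, -1, -1, 1, -1; Σd² = 8
ρ = 1 − 6Σd² / [n(n²−1)] = 1 − 6×8 / (5×24) = 1 − 48/120 ≈ 0.600

0.600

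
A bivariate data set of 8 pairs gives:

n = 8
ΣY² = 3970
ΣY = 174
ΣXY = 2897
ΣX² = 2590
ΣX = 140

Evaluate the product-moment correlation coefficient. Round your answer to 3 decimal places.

-0.918

r = (nΣXY − ΣXΣY) / √[(nΣX² − (ΣX)²)(nΣY² − (ΣY)²)]
Numerator: 8×2897 − 140×174 = -1184
Denominator: √[(20720 − 19600)(31760 − 30276)] = √[1120 × 1484] = 1289.2168
r = -1184 / 1289.2168 ≈ -0.918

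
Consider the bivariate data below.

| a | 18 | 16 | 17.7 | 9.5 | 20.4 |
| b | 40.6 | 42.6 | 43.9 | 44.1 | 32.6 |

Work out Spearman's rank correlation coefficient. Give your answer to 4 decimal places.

Rank a: 4, 2, 3, 1, 5
Rank b: 2, 3, 4, 5, 1
d = rank(a) − rank(b): 2, -1, -1, -4, 4; Σd² = 38
ρ = 1 − 6Σd² / [n(n²−1)] = 1 − 6×38 / (5×24) = 1 − 228/120 ≈ -0.9000

-0.9000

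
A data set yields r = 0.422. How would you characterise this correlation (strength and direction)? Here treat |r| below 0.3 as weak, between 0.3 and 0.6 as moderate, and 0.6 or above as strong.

r = 0.422 > 0 so the relationship is positive.
|r| = 0.422, which falls in the moderate range.

moderate positive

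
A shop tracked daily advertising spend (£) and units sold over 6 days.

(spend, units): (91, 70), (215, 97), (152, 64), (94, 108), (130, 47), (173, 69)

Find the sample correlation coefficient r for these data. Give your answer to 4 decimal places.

0.0584

n = 6, Σx = 855, Σy = 455, Σx² = 133275, Σy² = 37039, Σxy = 65152
nΣxy − ΣxΣy = 390912 − 389025 = 1887
nΣx² − (Σx)² = 799650 − 731025 = 68625; nΣy² − (Σy)² = 222234 − 207025 = 15209
r = 1887 / √(68625 × 15209) = 1887 / 32306.6189 ≈ 0.0584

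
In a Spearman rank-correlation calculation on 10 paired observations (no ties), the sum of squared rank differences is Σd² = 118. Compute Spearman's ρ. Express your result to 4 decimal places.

ρ = 1 − 6Σd² / [n(n²−1)] = 1 − 6×118 / (10×99)
  = 1 − 708/990 = 1 − 0.71515 ≈ 0.2848

0.2848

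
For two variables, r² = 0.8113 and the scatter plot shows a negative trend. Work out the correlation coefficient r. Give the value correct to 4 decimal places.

-0.9007

|r| = √0.8113 = 0.9007
The association is negative, so r = −0.9007.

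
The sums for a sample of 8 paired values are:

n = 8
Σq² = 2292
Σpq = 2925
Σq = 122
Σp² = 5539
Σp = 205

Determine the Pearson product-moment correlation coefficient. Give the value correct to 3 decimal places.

-0.573

r = (nΣpq − ΣpΣq) / √[(nΣp² − (Σp)²)(nΣq² − (Σq)²)]
Numerator: 8×2925 − 205×122 = -1610
Denominator: √[(44312 − 42025)(18336 − 14884)] = √[2287 × 3452] = 2809.7551
r = -1610 / 2809.7551 ≈ -0.573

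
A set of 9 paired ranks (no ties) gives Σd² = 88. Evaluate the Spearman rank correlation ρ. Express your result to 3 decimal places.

ρ = 1 − 6Σd² / [n(n²−1)] = 1 − 6×88 / (9×80)
  = 1 − 528/720 = 1 − 0.7333 ≈ 0.267

0.267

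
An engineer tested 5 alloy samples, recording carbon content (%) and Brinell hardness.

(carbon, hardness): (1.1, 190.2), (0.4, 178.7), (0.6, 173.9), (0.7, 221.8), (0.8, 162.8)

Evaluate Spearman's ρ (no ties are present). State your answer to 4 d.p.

0.1000

Rank carbon: 5, 1, 2, 3, 4
Rank hardness: 4, 3, 2, 5, 1
d = rank(carbon) − rank(hardness): 1, -2, 0, -2, 3; Σd² = 18
ρ = 1 − 6Σd² / [n(n²−1)] = 1 − 6×18 / (5×24) = 1 − 108/120 ≈ 0.1000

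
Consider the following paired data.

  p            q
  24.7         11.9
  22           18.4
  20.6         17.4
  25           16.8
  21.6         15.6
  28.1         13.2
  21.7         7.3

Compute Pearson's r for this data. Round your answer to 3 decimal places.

n = 7, Σp = 163.7, Σq = 100.6, Σp² = 3870.51, Σq² = 1536.06, Σpq = 2343.46
nΣpq − ΣpΣq = 16404.22 − 16468.22 = -64
nΣp² − (Σp)² = 27093.57 − 26797.69 = 295.88; nΣq² − (Σq)² = 10752.42 − 10120.36 = 632.06
r = -64 / √(295.88 × 632.06) = -64 / 432.4511 ≈ -0.148

-0.148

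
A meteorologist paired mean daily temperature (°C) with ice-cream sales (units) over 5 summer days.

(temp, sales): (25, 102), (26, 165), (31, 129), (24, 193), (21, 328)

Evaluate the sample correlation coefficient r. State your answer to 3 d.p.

-0.727

n = 5, Σx = 127, Σy = 917, Σx² = 3279, Σy² = 199103, Σxy = 22359
nΣxy − ΣxΣy = 111795 − 116459 = -4664
nΣx² − (Σx)² = 16395 − 16129 = 266; nΣy² − (Σy)² = 995515 − 840889 = 154626
r = -4664 / √(266 × 154626) = -4664 / 6413.3077 ≈ -0.727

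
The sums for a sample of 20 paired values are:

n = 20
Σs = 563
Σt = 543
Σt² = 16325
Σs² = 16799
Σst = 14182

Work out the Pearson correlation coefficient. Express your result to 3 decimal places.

r = (nΣst − ΣsΣt) / √[(nΣs² − (Σs)²)(nΣt² − (Σt)²)]
Numerator: 20×14182 − 563×543 = -22069
Denominator: √[(335980 − 316969)(326500 − 294849)] = √[19011 × 31651] = 24529.9238
r = -22069 / 24529.9238 ≈ -0.900

-0.900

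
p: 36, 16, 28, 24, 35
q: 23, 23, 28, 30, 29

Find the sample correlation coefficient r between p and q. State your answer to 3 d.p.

0.158

n = 5, Σp = 139, Σq = 133, Σp² = 4137, Σq² = 3583, Σpq = 3715
nΣpq − ΣpΣq = 18575 − 18487 = 88
nΣp² − (Σp)² = 20685 − 19321 = 1364; nΣq² − (Σq)² = 17915 − 17689 = 226
r = 88 / √(1364 × 226) = 88 / 555.2153 ≈ 0.158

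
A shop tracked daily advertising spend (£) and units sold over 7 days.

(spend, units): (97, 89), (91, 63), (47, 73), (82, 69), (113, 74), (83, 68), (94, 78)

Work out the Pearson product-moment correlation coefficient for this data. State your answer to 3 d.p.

0.217

n = 7, Σx = 607, Σy = 514, Σx² = 55117, Σy² = 38164, Σxy = 44793
nΣxy − ΣxΣy = 313551 − 311998 = 1553
nΣx² − (Σx)² = 385819 − 368449 = 17370; nΣy² − (Σy)² = 267148 − 264196 = 2952
r = 1553 / √(17370 × 2952) = 1553 / 7160.7430 ≈ 0.217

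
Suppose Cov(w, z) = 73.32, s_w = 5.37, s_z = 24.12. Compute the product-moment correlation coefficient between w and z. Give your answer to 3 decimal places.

0.566

r = Cov(w,z) / (s_w · s_z) = 73.32 / (5.37 × 24.12)
  = 73.32 / 129.5244 ≈ 0.566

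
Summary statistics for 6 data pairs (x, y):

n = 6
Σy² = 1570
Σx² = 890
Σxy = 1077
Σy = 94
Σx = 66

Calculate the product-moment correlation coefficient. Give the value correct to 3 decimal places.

0.340

r = (nΣxy − ΣxΣy) / √[(nΣx² − (Σx)²)(nΣy² − (Σy)²)]
Numerator: 6×1077 − 66×94 = 258
Denominator: √[(5340 − 4356)(9420 − 8836)] = √[984 × 584] = 758.0607
r = 258 / 758.0607 ≈ 0.340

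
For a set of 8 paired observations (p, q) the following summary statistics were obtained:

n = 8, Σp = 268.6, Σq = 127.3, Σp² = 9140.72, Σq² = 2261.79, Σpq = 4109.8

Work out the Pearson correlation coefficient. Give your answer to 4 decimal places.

-0.9661

r = (nΣpq − ΣpΣq) / √[(nΣp² − (Σp)²)(nΣq² − (Σq)²)]
Numerator: 8×4109.8 − 268.6×127.3 = -1314.38
Denominator: √[(73125.76 − 72145.96)(18094.32 − 16205.29)] = √[979.8 × 1889.03] = 1360.4674
r = -1314.38 / 1360.4674 ≈ -0.9661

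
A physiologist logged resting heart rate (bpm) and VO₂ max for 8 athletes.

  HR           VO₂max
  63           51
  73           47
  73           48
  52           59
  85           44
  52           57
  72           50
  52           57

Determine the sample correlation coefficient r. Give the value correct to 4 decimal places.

-0.9764

n = 8, Σx = 522, Σy = 413, Σx² = 35148, Σy² = 21529, Σxy = 26484
nΣxy − ΣxΣy = 211872 − 215586 = -3714
nΣx² − (Σx)² = 281184 − 272484 = 8700; nΣy² − (Σy)² = 172232 − 170569 = 1663
r = -3714 / √(8700 × 1663) = -3714 / 3803.6956 ≈ -0.9764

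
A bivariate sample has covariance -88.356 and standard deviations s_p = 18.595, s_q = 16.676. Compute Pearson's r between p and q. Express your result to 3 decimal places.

r = Cov(p,q) / (s_p · s_q) = -88.356 / (18.595 × 16.676)
  = -88.356 / 310.0902 ≈ -0.285

-0.285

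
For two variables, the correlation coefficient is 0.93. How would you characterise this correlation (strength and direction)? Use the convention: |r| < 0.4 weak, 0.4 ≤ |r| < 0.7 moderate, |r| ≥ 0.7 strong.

strong positive

r = 0.93 > 0 so the relationship is positive.
|r| = 0.93, which falls in the strong range.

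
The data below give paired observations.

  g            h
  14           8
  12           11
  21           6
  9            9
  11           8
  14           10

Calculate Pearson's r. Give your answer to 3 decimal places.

n = 6, Σg = 81, Σh = 52, Σg² = 1179, Σh² = 466, Σgh = 679
nΣgh − ΣgΣh = 4074 − 4212 = -138
nΣg² − (Σg)² = 7074 − 6561 = 513; nΣh² − (Σh)² = 2796 − 2704 = 92
r = -138 / √(513 × 92) = -138 / 217.2464 ≈ -0.635

-0.635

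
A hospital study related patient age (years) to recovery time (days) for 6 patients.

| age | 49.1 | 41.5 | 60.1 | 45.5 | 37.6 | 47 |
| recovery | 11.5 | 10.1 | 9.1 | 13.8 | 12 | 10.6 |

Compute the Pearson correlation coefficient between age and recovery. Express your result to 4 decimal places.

n = 6, Σx = 280.8, Σy = 67.1, Σx² = 13438.08, Σy² = 763.87, Σxy = 3108.01
nΣxy − ΣxΣy = 18648.06 − 18841.68 = -193.62
nΣx² − (Σx)² = 80628.48 − 78848.64 = 1779.84; nΣy² − (Σy)² = 4583.22 − 4502.41 = 80.81
r = -193.62 / √(1779.84 × 80.81) = -193.62 / 379.2478 ≈ -0.5105

-0.5105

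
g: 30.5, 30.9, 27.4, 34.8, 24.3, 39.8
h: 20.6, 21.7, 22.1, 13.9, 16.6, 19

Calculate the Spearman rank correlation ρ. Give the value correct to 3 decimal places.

Rank g: 3, 4, 2, 5, 1, 6
Rank h: 4, 5, 6, 1, 2, 3
d = rank(g) − rank(h): -1, -1, -4, 4, -1, 3; Σd² = 44
ρ = 1 − 6Σd² / [n(n²−1)] = 1 − 6×44 / (6×35) = 1 − 264/210 ≈ -0.257

-0.257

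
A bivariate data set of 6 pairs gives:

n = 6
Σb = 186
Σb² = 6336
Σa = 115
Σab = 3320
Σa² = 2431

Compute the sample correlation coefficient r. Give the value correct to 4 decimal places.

r = (nΣab − ΣaΣb) / √[(nΣa² − (Σa)²)(nΣb² − (Σb)²)]
Numerator: 6×3320 − 115×186 = -1470
Denominator: √[(14586 − 13225)(38016 − 34596)] = √[1361 × 3420] = 2157.4568
r = -1470 / 2157.4568 ≈ -0.6814

-0.6814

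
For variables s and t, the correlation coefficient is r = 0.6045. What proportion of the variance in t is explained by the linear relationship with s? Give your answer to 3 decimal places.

r² = (0.6045)² = 0.365

0.365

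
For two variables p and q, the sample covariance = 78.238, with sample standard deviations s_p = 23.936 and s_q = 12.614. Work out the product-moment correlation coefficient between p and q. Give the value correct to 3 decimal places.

r = Cov(p,q) / (s_p · s_q) = 78.238 / (23.936 × 12.614)
  = 78.238 / 301.9287 ≈ 0.259

0.259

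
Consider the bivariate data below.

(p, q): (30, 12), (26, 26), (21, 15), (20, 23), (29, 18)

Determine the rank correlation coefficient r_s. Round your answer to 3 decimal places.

-0.500

Rank p: 5, 3, 2, 1, 4
Rank q: 1, 5, 2, 4, 3
d = rank(p) − rank(q): 4, -2, 0, -3, 1; Σd² = 30
ρ = 1 − 6Σd² / [n(n²−1)] = 1 − 6×30 / (5×24) = 1 − 180/120 ≈ -0.500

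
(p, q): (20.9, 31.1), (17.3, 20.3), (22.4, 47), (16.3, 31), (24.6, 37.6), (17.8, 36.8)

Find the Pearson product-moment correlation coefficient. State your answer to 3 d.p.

n = 6, Σp = 119.3, Σq = 203.8, Σp² = 2425.55, Σq² = 7317.3, Σpq = 4139.28
nΣpq − ΣpΣq = 24835.68 − 24313.34 = 522.34
nΣp² − (Σp)² = 14553.3 − 14232.49 = 320.81; nΣq² − (Σq)² = 43903.8 − 41534.44 = 2369.36
r = 522.34 / √(320.81 × 2369.36) = 522.34 / 871.8454 ≈ 0.599

0.599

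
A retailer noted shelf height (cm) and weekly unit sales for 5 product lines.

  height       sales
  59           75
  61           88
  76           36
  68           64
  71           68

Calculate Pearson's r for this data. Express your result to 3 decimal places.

n = 5, Σx = 335, Σy = 331, Σx² = 22643, Σy² = 23385, Σxy = 21709
nΣxy − ΣxΣy = 108545 − 110885 = -2340
nΣx² − (Σx)² = 113215 − 112225 = 990; nΣy² − (Σy)² = 116925 − 109561 = 7364
r = -2340 / √(990 × 7364) = -2340 / 2700.0667 ≈ -0.867

-0.867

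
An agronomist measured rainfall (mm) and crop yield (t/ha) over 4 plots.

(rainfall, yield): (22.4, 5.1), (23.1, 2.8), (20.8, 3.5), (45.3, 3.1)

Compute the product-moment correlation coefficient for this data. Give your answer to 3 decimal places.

-0.347

n = 4, Σx = 111.6, Σy = 14.5, Σx² = 3520.1, Σy² = 55.71, Σxy = 392.15
nΣxy − ΣxΣy = 1568.6 − 1618.2 = -49.6
nΣx² − (Σx)² = 14080.4 − 12454.56 = 1625.84; nΣy² − (Σy)² = 222.84 − 210.25 = 12.59
r = -49.6 / √(1625.84 × 12.59) = -49.6 / 143.0711 ≈ -0.347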